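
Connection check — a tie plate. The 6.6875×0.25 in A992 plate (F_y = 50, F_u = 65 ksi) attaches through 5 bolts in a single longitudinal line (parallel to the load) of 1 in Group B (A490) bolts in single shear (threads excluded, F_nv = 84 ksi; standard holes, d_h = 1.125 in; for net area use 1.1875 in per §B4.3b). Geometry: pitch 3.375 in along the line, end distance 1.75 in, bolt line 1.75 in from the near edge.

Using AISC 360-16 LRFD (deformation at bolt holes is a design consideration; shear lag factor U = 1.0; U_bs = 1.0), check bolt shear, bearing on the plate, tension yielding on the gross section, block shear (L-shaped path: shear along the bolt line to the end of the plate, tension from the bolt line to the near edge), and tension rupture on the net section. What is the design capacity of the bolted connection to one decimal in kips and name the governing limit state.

Bolt shear: A_b = π(1)²/4 = 0.7854 in². φR_n = 0.75 × 84 × 0.7854 × 5 × 1 = 247.4 kips.
Bearing (0.25 in plate, F_u = 65 ksi): end bolts L_c = 1.75 − 1.125/2 = 1.1875, R_n = min(1.2×1.1875×0.25×65, 2.4×1×0.25×65) = 23.156 kips/bolt; interior L_c = 3.375 − 1.125 = 2.25, R_n = 39 kips/bolt. φR_n = 0.75 × (1×23.156 + 4×39) = 134.4 kips.
Tension yield (gross): A_g = 6.6875×0.25 = 1.6719 in². φR_n = 0.90 × 50 × 1.6719 = 75.2 kips.
Block shear: shear path 1×[1.75+4×3.375] = 1×15.25 in, A_gv = 3.8125, A_nv = 1×(15.25 − 4.5×1.1875)×0.25 = 2.4766 in²; tension to near edge: (1.75 − 0.5×1.1875)×0.25 = 0.28906 in². R_n = min(0.6×65×2.4766, 0.6×50×3.8125) + 1.0×65×0.28906 = min(96.587, 114.38) + 18.789 = 115.38 kips. φR_n = 0.75 × 115.38 = 86.5 kips.
Tension rupture (net): A_n = (6.6875 − 1×1.1875)×0.25 = 1.375 in² (U = 1.0, A_e = A_n). φR_n = 0.75 × 65 × 1.375 = 67.0 kips.
Governing: min(247.4, 134.4, 75.2, 86.5, 67.0) = 67.0 kips → net-section rupture.

67.0 kips (net-section rupture governs)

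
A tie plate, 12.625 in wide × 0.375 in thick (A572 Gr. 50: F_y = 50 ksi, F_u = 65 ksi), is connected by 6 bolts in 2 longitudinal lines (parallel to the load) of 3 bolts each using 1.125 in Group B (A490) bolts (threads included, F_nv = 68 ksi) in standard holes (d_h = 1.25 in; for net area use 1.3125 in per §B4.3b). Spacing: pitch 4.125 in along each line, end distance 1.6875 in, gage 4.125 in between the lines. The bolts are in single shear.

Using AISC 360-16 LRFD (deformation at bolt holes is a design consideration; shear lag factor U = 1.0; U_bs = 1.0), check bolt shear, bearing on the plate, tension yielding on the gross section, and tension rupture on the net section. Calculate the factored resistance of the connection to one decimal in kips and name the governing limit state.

Bolt shear: A_b = π(1.125)²/4 = 0.99402 in². φR_n = 0.75 × 68 × 0.99402 × 6 × 1 = 304.2 kips.
Bearing (0.375 in plate, F_u = 65 ksi): end bolts L_c = 1.6875 − 1.25/2 = 1.0625, R_n = min(1.2×1.0625×0.375×65, 2.4×1.125×0.375×65) = 31.078 kips/bolt; interior L_c = 4.125 − 1.25 = 2.875, R_n = 65.813 kips/bolt. φR_n = 0.75 × (2×31.078 + 4×65.813) = 244.1 kips.
Tension yield (gross): A_g = 12.625×0.375 = 4.7344 in². φR_n = 0.90 × 50 × 4.7344 = 213.0 kips.
Tension rupture (net): A_n = (12.625 − 2×1.3125)×0.375 = 3.75 in² (U = 1.0, A_e = A_n). φR_n = 0.75 × 65 × 3.75 = 182.8 kips.
Governing: min(304.2, 244.1, 213.0, 182.8) = 182.8 kips → net-section rupture.

182.8 kips (net-section rupture governs)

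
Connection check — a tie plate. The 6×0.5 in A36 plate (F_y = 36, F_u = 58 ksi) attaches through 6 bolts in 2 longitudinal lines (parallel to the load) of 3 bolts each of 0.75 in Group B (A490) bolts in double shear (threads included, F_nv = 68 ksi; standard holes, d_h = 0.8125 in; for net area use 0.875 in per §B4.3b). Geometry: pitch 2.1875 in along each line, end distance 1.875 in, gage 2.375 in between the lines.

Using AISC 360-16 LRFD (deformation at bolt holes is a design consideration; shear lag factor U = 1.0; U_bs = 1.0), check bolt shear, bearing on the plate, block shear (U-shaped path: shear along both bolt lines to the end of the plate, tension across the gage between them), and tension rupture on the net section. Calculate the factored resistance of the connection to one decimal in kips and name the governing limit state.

Bolt shear: A_b = π(0.75)²/4 = 0.44179 in². φR_n = 0.75 × 68 × 0.44179 × 6 × 2 = 270.4 kips.
Bearing (0.5 in plate, F_u = 58 ksi): end bolts L_c = 1.875 − 0.8125/2 = 1.46875, R_n = min(1.2×1.46875×0.5×58, 2.4×0.75×0.5×58) = 51.113 kips/bolt; interior L_c = 2.1875 − 0.8125 = 1.375, R_n = 47.85 kips/bolt. φR_n = 0.75 × (2×51.113 + 4×47.85) = 220.2 kips.
Block shear: shear path 2×[1.875+2×2.1875] = 2×6.25 in, A_gv = 6.25, A_nv = 2×(6.25 − 2.5×0.875)×0.5 = 4.0625 in²; tension across gage: (2.375 − 1×0.875)×0.5 = 0.75 in². R_n = min(0.6×58×4.0625, 0.6×36×6.25) + 1.0×58×0.75 = min(141.38, 135) + 43.5 = 178.5 kips. φR_n = 0.75 × 178.5 = 133.9 kips.
Tension rupture (net): A_n = (6 − 2×0.875)×0.5 = 2.125 in² (U = 1.0, A_e = A_n). φR_n = 0.75 × 58 × 2.125 = 92.4 kips.
Governing: min(270.4, 220.2, 133.9, 92.4) = 92.4 kips → net-section rupture.

92.4 kips (net-section rupture governs)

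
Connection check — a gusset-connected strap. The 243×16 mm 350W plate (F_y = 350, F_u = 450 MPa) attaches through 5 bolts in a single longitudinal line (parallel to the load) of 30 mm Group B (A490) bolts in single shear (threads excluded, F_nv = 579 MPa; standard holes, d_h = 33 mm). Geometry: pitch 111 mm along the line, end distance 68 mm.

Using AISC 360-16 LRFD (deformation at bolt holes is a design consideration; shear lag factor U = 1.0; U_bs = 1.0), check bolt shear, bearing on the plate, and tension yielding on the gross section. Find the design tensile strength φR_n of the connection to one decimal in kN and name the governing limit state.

Bolt shear: A_b = π(30)²/4 = 706.86 mm². φR_n = 0.75 × 579 × 706.86 × 5 × 1 = 1534.8 kN.
Bearing (16 mm plate, F_u = 450 MPa): end bolts L_c = 68 − 33/2 = 51.5, R_n = min(1.2×51.5×16×450, 2.4×30×16×450) = 444.96 kN/bolt; interior L_c = 111 − 33 = 78, R_n = 518.4 kN/bolt. φR_n = 0.75 × (1×444.96 + 4×518.4) = 1888.9 kN.
Tension yield (gross): A_g = 243×16 = 3888 mm². φR_n = 0.90 × 350 × 3888 = 1224.7 kN.
Governing: min(1534.8, 1888.9, 1224.7) = 1224.7 kN → gross-section yield.

1224.7 kN (gross-section yield governs)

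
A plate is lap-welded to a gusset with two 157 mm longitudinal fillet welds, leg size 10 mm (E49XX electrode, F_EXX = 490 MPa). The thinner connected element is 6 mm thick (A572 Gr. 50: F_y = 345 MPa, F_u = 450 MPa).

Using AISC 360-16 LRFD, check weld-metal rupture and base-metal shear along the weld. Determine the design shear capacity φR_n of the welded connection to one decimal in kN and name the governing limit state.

381.5 kN (base-metal shear governs)

Weld metal: throat = 0.707×10 = 7.07 mm, L = 2×157 = 314 mm. φR_n = 0.75 × 0.6 × 490 × 7.07 × 314 = 489.5 kN.
Base metal shear (6 mm plate): yield φR_n = 1.0×0.6×345×6×314 = 390.0 kN; rupture φR_n = 0.75×0.6×450×6×314 = 381.5 kN; take 381.5 kN (rupture).
Governing: min(489.5, 381.5) = 381.5 kN → base-metal shear.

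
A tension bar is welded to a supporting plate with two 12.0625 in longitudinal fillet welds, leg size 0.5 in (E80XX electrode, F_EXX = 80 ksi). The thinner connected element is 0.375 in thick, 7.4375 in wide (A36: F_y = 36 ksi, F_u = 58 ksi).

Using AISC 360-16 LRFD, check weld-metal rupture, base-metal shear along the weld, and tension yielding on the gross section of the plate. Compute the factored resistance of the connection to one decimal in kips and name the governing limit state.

90.4 kips (gross-section yield governs)

Weld metal: throat = 0.707×0.5 = 0.3535 in, L = 2×12.0625 = 24.125 in. φR_n = 0.75 × 0.6 × 80 × 0.3535 × 24.125 = 307.0 kips.
Base metal shear (0.375 in plate): yield φR_n = 1.0×0.6×36×0.375×24.125 = 195.4 kips; rupture φR_n = 0.75×0.6×58×0.375×24.125 = 236.1 kips; take 195.4 kips (yield).
Tension yield (gross): A_g = 7.4375×0.375 = 2.7891 in². φR_n = 0.90 × 36 × 2.7891 = 90.4 kips.
Governing: min(307.0, 195.4, 90.4) = 90.4 kips → gross-section yield.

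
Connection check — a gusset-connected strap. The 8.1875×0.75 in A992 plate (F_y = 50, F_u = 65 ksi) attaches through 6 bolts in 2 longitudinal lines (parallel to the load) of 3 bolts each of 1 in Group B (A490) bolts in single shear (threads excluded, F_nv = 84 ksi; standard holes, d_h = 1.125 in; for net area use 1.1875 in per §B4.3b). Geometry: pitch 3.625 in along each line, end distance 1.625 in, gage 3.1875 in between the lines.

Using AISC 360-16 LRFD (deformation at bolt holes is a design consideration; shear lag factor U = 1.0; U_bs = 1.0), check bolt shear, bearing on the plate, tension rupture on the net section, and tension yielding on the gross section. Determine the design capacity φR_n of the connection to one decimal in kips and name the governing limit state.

Bolt shear: A_b = π(1)²/4 = 0.7854 in². φR_n = 0.75 × 84 × 0.7854 × 6 × 1 = 296.9 kips.
Bearing (0.75 in plate, F_u = 65 ksi): end bolts L_c = 1.625 − 1.125/2 = 1.0625, R_n = min(1.2×1.0625×0.75×65, 2.4×1×0.75×65) = 62.156 kips/bolt; interior L_c = 3.625 − 1.125 = 2.5, R_n = 117 kips/bolt. φR_n = 0.75 × (2×62.156 + 4×117) = 444.2 kips.
Tension rupture (net): A_n = (8.1875 − 2×1.1875)×0.75 = 4.3594 in² (U = 1.0, A_e = A_n). φR_n = 0.75 × 65 × 4.3594 = 212.5 kips.
Tension yield (gross): A_g = 8.1875×0.75 = 6.1406 in². φR_n = 0.90 × 50 × 6.1406 = 276.3 kips.
Governing: min(296.9, 444.2, 212.5, 276.3) = 212.5 kips → net-section rupture.

212.5 kips (net-section rupture governs)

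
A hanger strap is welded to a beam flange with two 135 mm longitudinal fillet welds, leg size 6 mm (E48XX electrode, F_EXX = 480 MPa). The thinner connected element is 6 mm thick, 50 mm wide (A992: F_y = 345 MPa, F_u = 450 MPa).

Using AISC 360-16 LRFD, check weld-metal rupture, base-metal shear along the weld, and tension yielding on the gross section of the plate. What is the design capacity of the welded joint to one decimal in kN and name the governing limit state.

Weld metal: throat = 0.707×6 = 4.242 mm, L = 2×135 = 270 mm. φR_n = 0.75 × 0.6 × 480 × 4.242 × 270 = 247.4 kN.
Base metal shear (6 mm plate): yield φR_n = 1.0×0.6×345×6×270 = 335.3 kN; rupture φR_n = 0.75×0.6×450×6×270 = 328.1 kN; take 328.1 kN (rupture).
Tension yield (gross): A_g = 50×6 = 300 mm². φR_n = 0.90 × 345 × 300 = 93.2 kN.
Governing: min(247.4, 328.1, 93.2) = 93.2 kN → gross-section yield.

93.2 kN (gross-section yield governs)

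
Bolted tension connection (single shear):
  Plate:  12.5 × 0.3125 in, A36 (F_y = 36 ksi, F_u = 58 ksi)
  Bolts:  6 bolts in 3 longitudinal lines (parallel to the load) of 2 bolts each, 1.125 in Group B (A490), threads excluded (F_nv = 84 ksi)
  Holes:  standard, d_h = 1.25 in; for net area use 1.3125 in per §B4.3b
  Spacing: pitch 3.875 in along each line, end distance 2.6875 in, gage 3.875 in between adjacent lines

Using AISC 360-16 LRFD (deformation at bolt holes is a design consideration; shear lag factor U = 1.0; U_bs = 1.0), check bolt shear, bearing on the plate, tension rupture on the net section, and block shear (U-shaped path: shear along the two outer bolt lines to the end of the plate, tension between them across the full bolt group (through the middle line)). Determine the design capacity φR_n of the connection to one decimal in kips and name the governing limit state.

116.4 kips (net-section rupture governs)

Bolt shear: A_b = π(1.125)²/4 = 0.99402 in². φR_n = 0.75 × 84 × 0.99402 × 6 × 1 = 375.7 kips.
Bearing (0.3125 in plate, F_u = 58 ksi): end bolts L_c = 2.6875 − 1.25/2 = 2.0625, R_n = min(1.2×2.0625×0.3125×58, 2.4×1.125×0.3125×58) = 44.859 kips/bolt; interior L_c = 3.875 − 1.25 = 2.625, R_n = 48.938 kips/bolt. φR_n = 0.75 × (3×44.859 + 3×48.938) = 211.0 kips.
Tension rupture (net): A_n = (12.5 − 3×1.3125)×0.3125 = 2.6758 in² (U = 1.0, A_e = A_n). φR_n = 0.75 × 58 × 2.6758 = 116.4 kips.
Block shear: shear path 2×[2.6875+1×3.875] = 2×6.5625 in, A_gv = 4.1016, A_nv = 2×(6.5625 − 1.5×1.3125)×0.3125 = 2.8711 in²; tension across gage: (7.75 − 2×1.3125)×0.3125 = 1.6016 in². R_n = min(0.6×58×2.8711, 0.6×36×4.1016) + 1.0×58×1.6016 = min(99.914, 88.595) + 92.893 = 181.49 kips. φR_n = 0.75 × 181.49 = 136.1 kips.
Governing: min(375.7, 211.0, 116.4, 136.1) = 116.4 kips → net-section rupture.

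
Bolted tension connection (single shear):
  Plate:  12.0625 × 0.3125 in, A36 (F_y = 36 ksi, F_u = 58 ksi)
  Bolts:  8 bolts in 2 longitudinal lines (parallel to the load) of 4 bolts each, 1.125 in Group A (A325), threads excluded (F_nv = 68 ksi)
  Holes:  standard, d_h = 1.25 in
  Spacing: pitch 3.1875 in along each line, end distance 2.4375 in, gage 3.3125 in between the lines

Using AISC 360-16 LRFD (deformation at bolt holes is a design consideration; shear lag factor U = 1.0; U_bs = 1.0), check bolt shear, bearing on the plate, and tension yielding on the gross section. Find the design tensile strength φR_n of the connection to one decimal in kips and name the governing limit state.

Bolt shear: A_b = π(1.125)²/4 = 0.99402 in². φR_n = 0.75 × 68 × 0.99402 × 8 × 1 = 405.6 kips.
Bearing (0.3125 in plate, F_u = 58 ksi): end bolts L_c = 2.4375 − 1.25/2 = 1.8125, R_n = min(1.2×1.8125×0.3125×58, 2.4×1.125×0.3125×58) = 39.422 kips/bolt; interior L_c = 3.1875 − 1.25 = 1.9375, R_n = 42.141 kips/bolt. φR_n = 0.75 × (2×39.422 + 6×42.141) = 248.8 kips.
Tension yield (gross): A_g = 12.0625×0.3125 = 3.7695 in². φR_n = 0.90 × 36 × 3.7695 = 122.1 kips.
Governing: min(405.6, 248.8, 122.1) = 122.1 kips → gross-section yield.

122.1 kips (gross-section yield governs)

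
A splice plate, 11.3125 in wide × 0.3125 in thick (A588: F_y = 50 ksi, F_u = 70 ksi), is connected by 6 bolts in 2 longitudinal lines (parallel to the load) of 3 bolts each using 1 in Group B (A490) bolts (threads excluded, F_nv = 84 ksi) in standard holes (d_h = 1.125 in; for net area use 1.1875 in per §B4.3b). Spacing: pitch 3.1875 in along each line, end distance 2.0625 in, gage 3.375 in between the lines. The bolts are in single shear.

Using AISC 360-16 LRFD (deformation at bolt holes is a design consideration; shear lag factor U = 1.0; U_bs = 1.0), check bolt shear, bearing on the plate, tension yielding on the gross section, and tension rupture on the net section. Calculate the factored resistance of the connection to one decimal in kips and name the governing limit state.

146.6 kips (net-section rupture governs)

Bolt shear: A_b = π(1)²/4 = 0.7854 in². φR_n = 0.75 × 84 × 0.7854 × 6 × 1 = 296.9 kips.
Bearing (0.3125 in plate, F_u = 70 ksi): end bolts L_c = 2.0625 − 1.125/2 = 1.5, R_n = min(1.2×1.5×0.3125×70, 2.4×1×0.3125×70) = 39.375 kips/bolt; interior L_c = 3.1875 − 1.125 = 2.0625, R_n = 52.5 kips/bolt. φR_n = 0.75 × (2×39.375 + 4×52.5) = 216.6 kips.
Tension yield (gross): A_g = 11.3125×0.3125 = 3.5352 in². φR_n = 0.90 × 50 × 3.5352 = 159.1 kips.
Tension rupture (net): A_n = (11.3125 − 2×1.1875)×0.3125 = 2.793 in² (U = 1.0, A_e = A_n). φR_n = 0.75 × 70 × 2.793 = 146.6 kips.
Governing: min(296.9, 216.6, 159.1, 146.6) = 146.6 kips → net-section rupture.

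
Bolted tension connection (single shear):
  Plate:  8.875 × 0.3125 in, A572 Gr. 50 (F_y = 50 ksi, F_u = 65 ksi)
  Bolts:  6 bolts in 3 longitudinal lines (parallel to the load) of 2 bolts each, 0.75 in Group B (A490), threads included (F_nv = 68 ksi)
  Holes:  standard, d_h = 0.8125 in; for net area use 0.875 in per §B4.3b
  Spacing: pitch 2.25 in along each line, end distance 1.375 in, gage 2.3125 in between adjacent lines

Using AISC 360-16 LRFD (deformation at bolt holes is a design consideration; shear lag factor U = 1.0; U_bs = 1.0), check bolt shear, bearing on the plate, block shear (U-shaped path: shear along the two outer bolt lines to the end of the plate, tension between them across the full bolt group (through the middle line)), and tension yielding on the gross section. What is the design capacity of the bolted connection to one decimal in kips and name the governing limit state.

86.1 kips (block shear governs)

Bolt shear: A_b = π(0.75)²/4 = 0.44179 in². φR_n = 0.75 × 68 × 0.44179 × 6 × 1 = 135.2 kips.
Bearing (0.3125 in plate, F_u = 65 ksi): end bolts L_c = 1.375 − 0.8125/2 = 0.96875, R_n = min(1.2×0.96875×0.3125×65, 2.4×0.75×0.3125×65) = 23.613 kips/bolt; interior L_c = 2.25 − 0.8125 = 1.4375, R_n = 35.039 kips/bolt. φR_n = 0.75 × (3×23.613 + 3×35.039) = 132.0 kips.
Block shear: shear path 2×[1.375+1×2.25] = 2×3.625 in, A_gv = 2.2656, A_nv = 2×(3.625 − 1.5×0.875)×0.3125 = 1.4453 in²; tension across gage: (4.625 − 2×0.875)×0.3125 = 0.89844 in². R_n = min(0.6×65×1.4453, 0.6×50×2.2656) + 1.0×65×0.89844 = min(56.367, 67.968) + 58.399 = 114.77 kips. φR_n = 0.75 × 114.77 = 86.1 kips.
Tension yield (gross): A_g = 8.875×0.3125 = 2.7734 in². φR_n = 0.90 × 50 × 2.7734 = 124.8 kips.
Governing: min(135.2, 132.0, 86.1, 124.8) = 86.1 kips → block shear.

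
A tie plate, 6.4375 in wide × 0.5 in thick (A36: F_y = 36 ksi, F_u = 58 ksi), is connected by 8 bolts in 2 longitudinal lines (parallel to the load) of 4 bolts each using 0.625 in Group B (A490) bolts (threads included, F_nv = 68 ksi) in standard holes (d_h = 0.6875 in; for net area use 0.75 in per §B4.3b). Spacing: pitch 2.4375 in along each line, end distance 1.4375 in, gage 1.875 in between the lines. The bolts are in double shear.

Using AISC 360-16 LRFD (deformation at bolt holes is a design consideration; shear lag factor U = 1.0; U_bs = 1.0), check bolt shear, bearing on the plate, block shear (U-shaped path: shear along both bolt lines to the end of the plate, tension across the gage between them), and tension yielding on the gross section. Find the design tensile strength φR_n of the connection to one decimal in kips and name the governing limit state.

104.3 kips (gross-section yield governs)

Bolt shear: A_b = π(0.625)²/4 = 0.3068 in². φR_n = 0.75 × 68 × 0.3068 × 8 × 2 = 250.3 kips.
Bearing (0.5 in plate, F_u = 58 ksi): end bolts L_c = 1.4375 − 0.6875/2 = 1.09375, R_n = min(1.2×1.09375×0.5×58, 2.4×0.625×0.5×58) = 38.063 kips/bolt; interior L_c = 2.4375 − 0.6875 = 1.75, R_n = 43.5 kips/bolt. φR_n = 0.75 × (2×38.063 + 6×43.5) = 252.8 kips.
Block shear: shear path 2×[1.4375+3×2.4375] = 2×8.75 in, A_gv = 8.75, A_nv = 2×(8.75 − 3.5×0.75)×0.5 = 6.125 in²; tension across gage: (1.875 − 1×0.75)×0.5 = 0.5625 in². R_n = min(0.6×58×6.125, 0.6×36×8.75) + 1.0×58×0.5625 = min(213.15, 189) + 32.625 = 221.63 kips. φR_n = 0.75 × 221.63 = 166.2 kips.
Tension yield (gross): A_g = 6.4375×0.5 = 3.2188 in². φR_n = 0.90 × 36 × 3.2188 = 104.3 kips.
Governing: min(250.3, 252.8, 166.2, 104.3) = 104.3 kips → gross-section yield.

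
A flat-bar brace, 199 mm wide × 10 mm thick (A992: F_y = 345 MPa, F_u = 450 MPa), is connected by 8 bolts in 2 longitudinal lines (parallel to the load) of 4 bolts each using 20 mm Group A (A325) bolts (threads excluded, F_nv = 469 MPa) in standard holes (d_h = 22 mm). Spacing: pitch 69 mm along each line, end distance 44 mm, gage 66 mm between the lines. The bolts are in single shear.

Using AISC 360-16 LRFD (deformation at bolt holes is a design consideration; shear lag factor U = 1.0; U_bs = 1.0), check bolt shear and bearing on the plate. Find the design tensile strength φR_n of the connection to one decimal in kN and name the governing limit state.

Bolt shear: A_b = π(20)²/4 = 314.16 mm². φR_n = 0.75 × 469 × 314.16 × 8 × 1 = 884.0 kN.
Bearing (10 mm plate, F_u = 450 MPa): end bolts L_c = 44 − 22/2 = 33, R_n = min(1.2×33×10×450, 2.4×20×10×450) = 178.2 kN/bolt; interior L_c = 69 − 22 = 47, R_n = 216 kN/bolt. φR_n = 0.75 × (2×178.2 + 6×216) = 1239.3 kN.
Governing: min(884.0, 1239.3) = 884.0 kN → bolt shear.

884.0 kN (bolt shear governs)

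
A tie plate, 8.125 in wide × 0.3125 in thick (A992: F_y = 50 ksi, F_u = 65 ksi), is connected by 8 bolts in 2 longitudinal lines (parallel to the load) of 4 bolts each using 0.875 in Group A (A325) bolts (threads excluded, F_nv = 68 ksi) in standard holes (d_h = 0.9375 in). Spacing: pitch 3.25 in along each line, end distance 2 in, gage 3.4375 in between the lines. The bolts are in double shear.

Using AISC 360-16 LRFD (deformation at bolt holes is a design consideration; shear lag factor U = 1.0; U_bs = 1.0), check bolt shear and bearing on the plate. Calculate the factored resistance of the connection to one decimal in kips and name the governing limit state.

247.9 kips (bearing governs)

Bolt shear: A_b = π(0.875)²/4 = 0.60132 in². φR_n = 0.75 × 68 × 0.60132 × 8 × 2 = 490.7 kips.
Bearing (0.3125 in plate, F_u = 65 ksi): end bolts L_c = 2 − 0.9375/2 = 1.53125, R_n = min(1.2×1.53125×0.3125×65, 2.4×0.875×0.3125×65) = 37.324 kips/bolt; interior L_c = 3.25 − 0.9375 = 2.3125, R_n = 42.656 kips/bolt. φR_n = 0.75 × (2×37.324 + 6×42.656) = 247.9 kips.
Governing: min(490.7, 247.9) = 247.9 kips → bearing.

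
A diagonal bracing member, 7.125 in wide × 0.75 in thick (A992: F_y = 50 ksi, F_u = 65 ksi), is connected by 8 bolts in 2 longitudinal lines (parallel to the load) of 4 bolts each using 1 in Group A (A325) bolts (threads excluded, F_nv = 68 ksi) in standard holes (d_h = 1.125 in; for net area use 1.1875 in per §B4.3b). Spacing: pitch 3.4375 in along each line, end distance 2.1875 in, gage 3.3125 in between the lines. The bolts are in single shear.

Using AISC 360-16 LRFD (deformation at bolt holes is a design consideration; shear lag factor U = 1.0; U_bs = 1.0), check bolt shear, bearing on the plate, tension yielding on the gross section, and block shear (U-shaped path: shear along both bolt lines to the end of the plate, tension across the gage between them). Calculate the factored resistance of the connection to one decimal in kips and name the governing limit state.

240.5 kips (gross-section yield governs)

Bolt shear: A_b = π(1)²/4 = 0.7854 in². φR_n = 0.75 × 68 × 0.7854 × 8 × 1 = 320.4 kips.
Bearing (0.75 in plate, F_u = 65 ksi): end bolts L_c = 2.1875 − 1.125/2 = 1.625, R_n = min(1.2×1.625×0.75×65, 2.4×1×0.75×65) = 95.063 kips/bolt; interior L_c = 3.4375 − 1.125 = 2.3125, R_n = 117 kips/bolt. φR_n = 0.75 × (2×95.063 + 6×117) = 669.1 kips.
Tension yield (gross): A_g = 7.125×0.75 = 5.3438 in². φR_n = 0.90 × 50 × 5.3438 = 240.5 kips.
Block shear: shear path 2×[2.1875+3×3.4375] = 2×12.5 in, A_gv = 18.75, A_nv = 2×(12.5 − 3.5×1.1875)×0.75 = 12.516 in²; tension across gage: (3.3125 − 1×1.1875)×0.75 = 1.5938 in². R_n = min(0.6×65×12.516, 0.6×50×18.75) + 1.0×65×1.5938 = min(488.12, 562.5) + 103.6 = 591.72 kips. φR_n = 0.75 × 591.72 = 443.8 kips.
Governing: min(320.4, 669.1, 240.5, 443.8) = 240.5 kips → gross-section yield.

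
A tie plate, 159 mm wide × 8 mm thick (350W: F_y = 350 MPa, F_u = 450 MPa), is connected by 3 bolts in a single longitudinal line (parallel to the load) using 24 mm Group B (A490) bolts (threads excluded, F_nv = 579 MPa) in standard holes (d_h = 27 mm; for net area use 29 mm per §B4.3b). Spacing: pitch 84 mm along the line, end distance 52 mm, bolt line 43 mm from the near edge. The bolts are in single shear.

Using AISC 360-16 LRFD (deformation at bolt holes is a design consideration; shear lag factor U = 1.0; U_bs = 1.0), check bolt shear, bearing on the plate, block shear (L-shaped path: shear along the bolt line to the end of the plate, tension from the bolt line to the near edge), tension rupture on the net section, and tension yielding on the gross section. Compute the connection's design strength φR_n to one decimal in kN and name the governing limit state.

Bolt shear: A_b = π(24)²/4 = 452.39 mm². φR_n = 0.75 × 579 × 452.39 × 3 × 1 = 589.4 kN.
Bearing (8 mm plate, F_u = 450 MPa): end bolts L_c = 52 − 27/2 = 38.5, R_n = min(1.2×38.5×8×450, 2.4×24×8×450) = 166.32 kN/bolt; interior L_c = 84 − 27 = 57, R_n = 207.36 kN/bolt. φR_n = 0.75 × (1×166.32 + 2×207.36) = 435.8 kN.
Block shear: shear path 1×[52+2×84] = 1×220 mm, A_gv = 1760, A_nv = 1×(220 − 2.5×29)×8 = 1180 mm²; tension to near edge: (43 − 0.5×29)×8 = 228 mm². R_n = min(0.6×450×1180, 0.6×350×1760) + 1.0×450×228 = min(318.6, 369.6) + 102.6 = 421.2 kN. φR_n = 0.75 × 421.2 = 315.9 kN.
Tension rupture (net): A_n = (159 − 1×29)×8 = 1040 mm² (U = 1.0, A_e = A_n). φR_n = 0.75 × 450 × 1040 = 351.0 kN.
Tension yield (gross): A_g = 159×8 = 1272 mm². φR_n = 0.90 × 350 × 1272 = 400.7 kN.
Governing: min(589.4, 435.8, 315.9, 351.0, 400.7) = 315.9 kN → block shear.

315.9 kN (block shear governs)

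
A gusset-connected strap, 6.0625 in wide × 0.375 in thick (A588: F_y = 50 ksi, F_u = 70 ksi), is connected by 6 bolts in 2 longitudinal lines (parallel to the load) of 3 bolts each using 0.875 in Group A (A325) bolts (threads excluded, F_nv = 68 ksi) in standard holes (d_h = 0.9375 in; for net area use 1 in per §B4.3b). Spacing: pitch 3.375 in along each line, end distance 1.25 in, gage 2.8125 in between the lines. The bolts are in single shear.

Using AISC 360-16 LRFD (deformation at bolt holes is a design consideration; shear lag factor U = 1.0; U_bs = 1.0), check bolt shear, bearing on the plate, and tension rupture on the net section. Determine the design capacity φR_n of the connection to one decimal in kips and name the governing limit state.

Bolt shear: A_b = π(0.875)²/4 = 0.60132 in². φR_n = 0.75 × 68 × 0.60132 × 6 × 1 = 184.0 kips.
Bearing (0.375 in plate, F_u = 70 ksi): end bolts L_c = 1.25 − 0.9375/2 = 0.78125, R_n = min(1.2×0.78125×0.375×70, 2.4×0.875×0.375×70) = 24.609 kips/bolt; interior L_c = 3.375 − 0.9375 = 2.4375, R_n = 55.125 kips/bolt. φR_n = 0.75 × (2×24.609 + 4×55.125) = 202.3 kips.
Tension rupture (net): A_n = (6.0625 − 2×1)×0.375 = 1.5234 in² (U = 1.0, A_e = A_n). φR_n = 0.75 × 70 × 1.5234 = 80.0 kips.
Governing: min(184.0, 202.3, 80.0) = 80.0 kips → net-section rupture.

80.0 kips (net-section rupture governs)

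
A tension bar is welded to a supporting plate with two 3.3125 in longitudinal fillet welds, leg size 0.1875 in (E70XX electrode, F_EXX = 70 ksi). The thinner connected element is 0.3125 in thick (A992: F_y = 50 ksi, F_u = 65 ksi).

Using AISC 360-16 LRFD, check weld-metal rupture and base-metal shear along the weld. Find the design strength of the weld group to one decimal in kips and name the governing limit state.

27.7 kips (weld metal governs)

Weld metal: throat = 0.707×0.1875 = 0.13256 in, L = 2×3.3125 = 6.625 in. φR_n = 0.75 × 0.6 × 70 × 0.13256 × 6.625 = 27.7 kips.
Base metal shear (0.3125 in plate): yield φR_n = 1.0×0.6×50×0.3125×6.625 = 62.1 kips; rupture φR_n = 0.75×0.6×65×0.3125×6.625 = 60.6 kips; take 60.6 kips (rupture).
Governing: min(27.7, 60.6) = 27.7 kips → weld metal.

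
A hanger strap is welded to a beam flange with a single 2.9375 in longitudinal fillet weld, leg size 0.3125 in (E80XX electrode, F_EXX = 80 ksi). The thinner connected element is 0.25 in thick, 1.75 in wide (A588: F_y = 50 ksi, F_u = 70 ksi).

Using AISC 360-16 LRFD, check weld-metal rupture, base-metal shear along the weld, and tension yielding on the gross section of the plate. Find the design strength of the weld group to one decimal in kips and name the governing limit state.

19.7 kips (gross-section yield governs)

Weld metal: throat = 0.707×0.3125 = 0.22094 in, L = 2.9375 in. φR_n = 0.75 × 0.6 × 80 × 0.22094 × 2.9375 = 23.4 kips.
Base metal shear (0.25 in plate): yield φR_n = 1.0×0.6×50×0.25×2.9375 = 22.0 kips; rupture φR_n = 0.75×0.6×70×0.25×2.9375 = 23.1 kips; take 22.0 kips (yield).
Tension yield (gross): A_g = 1.75×0.25 = 0.4375 in². φR_n = 0.90 × 50 × 0.4375 = 19.7 kips.
Governing: min(23.4, 22.0, 19.7) = 19.7 kips → gross-section yield.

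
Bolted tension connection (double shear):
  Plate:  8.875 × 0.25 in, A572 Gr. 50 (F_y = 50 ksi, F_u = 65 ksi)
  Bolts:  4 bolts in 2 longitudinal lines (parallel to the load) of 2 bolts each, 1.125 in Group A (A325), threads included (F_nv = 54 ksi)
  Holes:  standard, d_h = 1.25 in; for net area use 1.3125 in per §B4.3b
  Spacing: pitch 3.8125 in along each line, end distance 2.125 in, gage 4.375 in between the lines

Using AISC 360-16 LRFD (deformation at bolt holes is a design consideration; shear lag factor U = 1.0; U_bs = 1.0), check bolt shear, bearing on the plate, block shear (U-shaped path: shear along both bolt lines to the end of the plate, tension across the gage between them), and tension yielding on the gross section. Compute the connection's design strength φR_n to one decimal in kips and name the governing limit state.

95.4 kips (block shear governs)

Bolt shear: A_b = π(1.125)²/4 = 0.99402 in². φR_n = 0.75 × 54 × 0.99402 × 4 × 2 = 322.1 kips.
Bearing (0.25 in plate, F_u = 65 ksi): end bolts L_c = 2.125 − 1.25/2 = 1.5, R_n = min(1.2×1.5×0.25×65, 2.4×1.125×0.25×65) = 29.25 kips/bolt; interior L_c = 3.8125 − 1.25 = 2.5625, R_n = 43.875 kips/bolt. φR_n = 0.75 × (2×29.25 + 2×43.875) = 109.7 kips.
Block shear: shear path 2×[2.125+1×3.8125] = 2×5.9375 in, A_gv = 2.9688, A_nv = 2×(5.9375 − 1.5×1.3125)×0.25 = 1.9844 in²; tension across gage: (4.375 − 1×1.3125)×0.25 = 0.76563 in². R_n = min(0.6×65×1.9844, 0.6×50×2.9688) + 1.0×65×0.76563 = min(77.392, 89.064) + 49.766 = 127.16 kips. φR_n = 0.75 × 127.16 = 95.4 kips.
Tension yield (gross): A_g = 8.875×0.25 = 2.2188 in². φR_n = 0.90 × 50 × 2.2188 = 99.8 kips.
Governing: min(322.1, 109.7, 95.4, 99.8) = 95.4 kips → block shear.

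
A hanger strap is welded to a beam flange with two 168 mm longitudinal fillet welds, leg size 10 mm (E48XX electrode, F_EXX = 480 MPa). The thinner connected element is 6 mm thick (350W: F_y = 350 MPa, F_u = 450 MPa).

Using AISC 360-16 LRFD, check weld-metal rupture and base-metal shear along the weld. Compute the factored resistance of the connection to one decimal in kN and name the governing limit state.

Weld metal: throat = 0.707×10 = 7.07 mm, L = 2×168 = 336 mm. φR_n = 0.75 × 0.6 × 480 × 7.07 × 336 = 513.1 kN.
Base metal shear (6 mm plate): yield φR_n = 1.0×0.6×350×6×336 = 423.4 kN; rupture φR_n = 0.75×0.6×450×6×336 = 408.2 kN; take 408.2 kN (rupture).
Governing: min(513.1, 408.2) = 408.2 kN → base-metal shear.

408.2 kN (base-metal shear governs)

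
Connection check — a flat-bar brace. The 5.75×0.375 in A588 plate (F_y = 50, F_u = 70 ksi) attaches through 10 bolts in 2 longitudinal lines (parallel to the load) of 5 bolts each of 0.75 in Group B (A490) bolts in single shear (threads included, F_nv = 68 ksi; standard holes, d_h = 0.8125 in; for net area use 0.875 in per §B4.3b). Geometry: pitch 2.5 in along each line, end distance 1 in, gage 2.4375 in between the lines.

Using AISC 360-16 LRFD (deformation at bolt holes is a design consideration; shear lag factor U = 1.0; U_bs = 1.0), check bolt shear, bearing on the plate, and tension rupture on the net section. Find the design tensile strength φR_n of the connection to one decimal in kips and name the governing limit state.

Bolt shear: A_b = π(0.75)²/4 = 0.44179 in². φR_n = 0.75 × 68 × 0.44179 × 10 × 1 = 225.3 kips.
Bearing (0.375 in plate, F_u = 70 ksi): end bolts L_c = 1 − 0.8125/2 = 0.59375, R_n = min(1.2×0.59375×0.375×70, 2.4×0.75×0.375×70) = 18.703 kips/bolt; interior L_c = 2.5 − 0.8125 = 1.6875, R_n = 47.25 kips/bolt. φR_n = 0.75 × (2×18.703 + 8×47.25) = 311.6 kips.
Tension rupture (net): A_n = (5.75 − 2×0.875)×0.375 = 1.5 in² (U = 1.0, A_e = A_n). φR_n = 0.75 × 70 × 1.5 = 78.8 kips.
Governing: min(225.3, 311.6, 78.8) = 78.8 kips → net-section rupture.

78.8 kips (net-section rupture governs)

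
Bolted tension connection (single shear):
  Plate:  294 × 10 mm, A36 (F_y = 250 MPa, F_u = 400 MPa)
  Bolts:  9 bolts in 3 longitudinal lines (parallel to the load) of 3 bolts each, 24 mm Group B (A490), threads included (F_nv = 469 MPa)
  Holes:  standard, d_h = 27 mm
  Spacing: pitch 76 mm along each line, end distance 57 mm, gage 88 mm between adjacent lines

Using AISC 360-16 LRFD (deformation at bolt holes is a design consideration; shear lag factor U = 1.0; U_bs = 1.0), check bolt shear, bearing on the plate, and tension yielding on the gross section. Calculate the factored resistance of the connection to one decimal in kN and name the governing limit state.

661.5 kN (gross-section yield governs)

Bolt shear: A_b = π(24)²/4 = 452.39 mm². φR_n = 0.75 × 469 × 452.39 × 9 × 1 = 1432.2 kN.
Bearing (10 mm plate, F_u = 400 MPa): end bolts L_c = 57 − 27/2 = 43.5, R_n = min(1.2×43.5×10×400, 2.4×24×10×400) = 208.8 kN/bolt; interior L_c = 76 − 27 = 49, R_n = 230.4 kN/bolt. φR_n = 0.75 × (3×208.8 + 6×230.4) = 1506.6 kN.
Tension yield (gross): A_g = 294×10 = 2940 mm². φR_n = 0.90 × 250 × 2940 = 661.5 kN.
Governing: min(1432.2, 1506.6, 661.5) = 661.5 kN → gross-section yield.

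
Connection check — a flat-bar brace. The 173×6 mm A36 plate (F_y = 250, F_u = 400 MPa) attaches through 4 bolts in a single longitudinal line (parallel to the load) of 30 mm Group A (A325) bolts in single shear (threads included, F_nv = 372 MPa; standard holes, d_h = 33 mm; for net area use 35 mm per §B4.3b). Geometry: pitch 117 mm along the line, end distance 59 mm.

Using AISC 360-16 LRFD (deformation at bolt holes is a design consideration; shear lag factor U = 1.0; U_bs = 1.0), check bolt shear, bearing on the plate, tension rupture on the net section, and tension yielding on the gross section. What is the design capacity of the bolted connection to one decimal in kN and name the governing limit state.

Bolt shear: A_b = π(30)²/4 = 706.86 mm². φR_n = 0.75 × 372 × 706.86 × 4 × 1 = 788.9 kN.
Bearing (6 mm plate, F_u = 400 MPa): end bolts L_c = 59 − 33/2 = 42.5, R_n = min(1.2×42.5×6×400, 2.4×30×6×400) = 122.4 kN/bolt; interior L_c = 117 − 33 = 84, R_n = 172.8 kN/bolt. φR_n = 0.75 × (1×122.4 + 3×172.8) = 480.6 kN.
Tension rupture (net): A_n = (173 − 1×35)×6 = 828 mm² (U = 1.0, A_e = A_n). φR_n = 0.75 × 400 × 828 = 248.4 kN.
Tension yield (gross): A_g = 173×6 = 1038 mm². φR_n = 0.90 × 250 × 1038 = 233.6 kN.
Governing: min(788.9, 480.6, 248.4, 233.6) = 233.6 kN → gross-section yield.

233.6 kN (gross-section yield governs)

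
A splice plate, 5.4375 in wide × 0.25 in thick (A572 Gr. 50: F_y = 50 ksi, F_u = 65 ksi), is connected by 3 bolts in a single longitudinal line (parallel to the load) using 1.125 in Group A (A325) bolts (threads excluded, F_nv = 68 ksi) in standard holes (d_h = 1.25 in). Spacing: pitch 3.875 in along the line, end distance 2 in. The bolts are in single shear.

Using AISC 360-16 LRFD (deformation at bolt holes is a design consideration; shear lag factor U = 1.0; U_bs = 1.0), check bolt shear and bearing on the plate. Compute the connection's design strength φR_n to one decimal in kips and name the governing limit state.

Bolt shear: A_b = π(1.125)²/4 = 0.99402 in². φR_n = 0.75 × 68 × 0.99402 × 3 × 1 = 152.1 kips.
Bearing (0.25 in plate, F_u = 65 ksi): end bolts L_c = 2 − 1.25/2 = 1.375, R_n = min(1.2×1.375×0.25×65, 2.4×1.125×0.25×65) = 26.813 kips/bolt; interior L_c = 3.875 − 1.25 = 2.625, R_n = 43.875 kips/bolt. φR_n = 0.75 × (1×26.813 + 2×43.875) = 85.9 kips.
Governing: min(152.1, 85.9) = 85.9 kips → bearing.

85.9 kips (bearing governs)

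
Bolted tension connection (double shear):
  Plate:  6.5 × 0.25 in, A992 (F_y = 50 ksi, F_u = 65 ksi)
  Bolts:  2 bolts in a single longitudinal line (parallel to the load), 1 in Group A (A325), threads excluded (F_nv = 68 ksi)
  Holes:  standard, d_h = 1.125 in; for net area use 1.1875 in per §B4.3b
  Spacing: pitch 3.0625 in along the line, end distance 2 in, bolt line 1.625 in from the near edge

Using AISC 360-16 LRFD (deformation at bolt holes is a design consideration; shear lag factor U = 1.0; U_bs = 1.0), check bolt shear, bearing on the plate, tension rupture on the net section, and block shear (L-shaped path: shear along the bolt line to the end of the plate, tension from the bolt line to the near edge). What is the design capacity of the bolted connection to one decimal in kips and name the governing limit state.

36.6 kips (block shear governs)

Bolt shear: A_b = π(1)²/4 = 0.7854 in². φR_n = 0.75 × 68 × 0.7854 × 2 × 2 = 160.2 kips.
Bearing (0.25 in plate, F_u = 65 ksi): end bolts L_c = 2 − 1.125/2 = 1.4375, R_n = min(1.2×1.4375×0.25×65, 2.4×1×0.25×65) = 28.031 kips/bolt; interior L_c = 3.0625 − 1.125 = 1.9375, R_n = 37.781 kips/bolt. φR_n = 0.75 × (1×28.031 + 1×37.781) = 49.4 kips.
Tension rupture (net): A_n = (6.5 − 1×1.1875)×0.25 = 1.3281 in² (U = 1.0, A_e = A_n). φR_n = 0.75 × 65 × 1.3281 = 64.7 kips.
Block shear: shear path 1×[2+1×3.0625] = 1×5.0625 in, A_gv = 1.2656, A_nv = 1×(5.0625 − 1.5×1.1875)×0.25 = 0.82031 in²; tension to near edge: (1.625 − 0.5×1.1875)×0.25 = 0.25781 in². R_n = min(0.6×65×0.82031, 0.6×50×1.2656) + 1.0×65×0.25781 = min(31.992, 37.968) + 16.758 = 48.75 kips. φR_n = 0.75 × 48.75 = 36.6 kips.
Governing: min(160.2, 49.4, 64.7, 36.6) = 36.6 kips → block shear.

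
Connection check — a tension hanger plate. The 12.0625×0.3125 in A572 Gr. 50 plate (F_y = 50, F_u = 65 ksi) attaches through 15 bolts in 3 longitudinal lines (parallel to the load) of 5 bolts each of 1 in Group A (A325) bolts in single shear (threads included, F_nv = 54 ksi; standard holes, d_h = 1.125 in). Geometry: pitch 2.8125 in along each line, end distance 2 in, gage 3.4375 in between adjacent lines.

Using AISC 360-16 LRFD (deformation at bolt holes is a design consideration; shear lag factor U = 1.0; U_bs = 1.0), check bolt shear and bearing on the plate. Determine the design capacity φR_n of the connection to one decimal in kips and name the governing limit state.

449.0 kips (bearing governs)

Bolt shear: A_b = π(1)²/4 = 0.7854 in². φR_n = 0.75 × 54 × 0.7854 × 15 × 1 = 477.1 kips.
Bearing (0.3125 in plate, F_u = 65 ksi): end bolts L_c = 2 − 1.125/2 = 1.4375, R_n = min(1.2×1.4375×0.3125×65, 2.4×1×0.3125×65) = 35.039 kips/bolt; interior L_c = 2.8125 − 1.125 = 1.6875, R_n = 41.133 kips/bolt. φR_n = 0.75 × (3×35.039 + 12×41.133) = 449.0 kips.
Governing: min(477.1, 449.0) = 449.0 kips → bearing.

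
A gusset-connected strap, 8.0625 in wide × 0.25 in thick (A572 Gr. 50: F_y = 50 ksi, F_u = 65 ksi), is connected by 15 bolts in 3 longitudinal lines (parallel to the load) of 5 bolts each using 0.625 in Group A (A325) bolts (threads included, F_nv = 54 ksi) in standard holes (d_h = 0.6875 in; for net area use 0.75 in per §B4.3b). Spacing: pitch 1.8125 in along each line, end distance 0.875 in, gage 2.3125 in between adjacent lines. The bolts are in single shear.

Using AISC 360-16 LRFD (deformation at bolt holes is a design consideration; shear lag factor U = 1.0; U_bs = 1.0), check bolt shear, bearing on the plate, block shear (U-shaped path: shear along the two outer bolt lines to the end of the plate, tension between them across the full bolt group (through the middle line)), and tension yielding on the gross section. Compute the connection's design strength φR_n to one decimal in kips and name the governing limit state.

Bolt shear: A_b = π(0.625)²/4 = 0.3068 in². φR_n = 0.75 × 54 × 0.3068 × 15 × 1 = 186.4 kips.
Bearing (0.25 in plate, F_u = 65 ksi): end bolts L_c = 0.875 − 0.6875/2 = 0.53125, R_n = min(1.2×0.53125×0.25×65, 2.4×0.625×0.25×65) = 10.359 kips/bolt; interior L_c = 1.8125 − 0.6875 = 1.125, R_n = 21.938 kips/bolt. φR_n = 0.75 × (3×10.359 + 12×21.938) = 220.7 kips.
Block shear: shear path 2×[0.875+4×1.8125] = 2×8.125 in, A_gv = 4.0625, A_nv = 2×(8.125 − 4.5×0.75)×0.25 = 2.375 in²; tension across gage: (4.625 − 2×0.75)×0.25 = 0.78125 in². R_n = min(0.6×65×2.375, 0.6×50×4.0625) + 1.0×65×0.78125 = min(92.625, 121.88) + 50.781 = 143.41 kips. φR_n = 0.75 × 143.41 = 107.6 kips.
Tension yield (gross): A_g = 8.0625×0.25 = 2.0156 in². φR_n = 0.90 × 50 × 2.0156 = 90.7 kips.
Governing: min(186.4, 220.7, 107.6, 90.7) = 90.7 kips → gross-section yield.

90.7 kips (gross-section yield governs)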